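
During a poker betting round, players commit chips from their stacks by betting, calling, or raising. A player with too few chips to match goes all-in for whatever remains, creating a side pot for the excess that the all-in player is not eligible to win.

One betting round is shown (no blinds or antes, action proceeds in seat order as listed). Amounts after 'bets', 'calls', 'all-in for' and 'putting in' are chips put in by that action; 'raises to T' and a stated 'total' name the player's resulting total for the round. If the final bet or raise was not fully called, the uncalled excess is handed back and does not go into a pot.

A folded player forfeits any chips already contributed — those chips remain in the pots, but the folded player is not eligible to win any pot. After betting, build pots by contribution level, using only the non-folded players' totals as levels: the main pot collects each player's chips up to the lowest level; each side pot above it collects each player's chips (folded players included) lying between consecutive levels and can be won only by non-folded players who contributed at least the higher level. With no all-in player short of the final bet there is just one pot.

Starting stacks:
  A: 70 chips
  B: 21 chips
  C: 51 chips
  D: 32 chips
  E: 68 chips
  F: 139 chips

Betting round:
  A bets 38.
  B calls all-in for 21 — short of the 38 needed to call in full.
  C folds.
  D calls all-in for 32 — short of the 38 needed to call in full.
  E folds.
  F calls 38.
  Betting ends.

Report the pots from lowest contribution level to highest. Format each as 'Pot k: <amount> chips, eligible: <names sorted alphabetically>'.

Pot 1: 84 chips, eligible: A, B, D, F
Pot 2: 33 chips, eligible: A, D, F
Pot 3: 12 chips, eligible: A, F

Derivation:
Contributions: A=38, B=21, D=32, F=38
Folded: C, E
Pot levels (distinct totals of non-folded players): 21, 32, 38
Layer 1-21: 21 each from A, B, D, F = 21*4 = 84 chips; eligible A, B, D, F
Layer 22-32: 11 each from A, D, F = 11*3 = 33 chips; eligible A, D, F
Layer 33-38: 6 each from A, F = 6*2 = 12 chips; eligible A, F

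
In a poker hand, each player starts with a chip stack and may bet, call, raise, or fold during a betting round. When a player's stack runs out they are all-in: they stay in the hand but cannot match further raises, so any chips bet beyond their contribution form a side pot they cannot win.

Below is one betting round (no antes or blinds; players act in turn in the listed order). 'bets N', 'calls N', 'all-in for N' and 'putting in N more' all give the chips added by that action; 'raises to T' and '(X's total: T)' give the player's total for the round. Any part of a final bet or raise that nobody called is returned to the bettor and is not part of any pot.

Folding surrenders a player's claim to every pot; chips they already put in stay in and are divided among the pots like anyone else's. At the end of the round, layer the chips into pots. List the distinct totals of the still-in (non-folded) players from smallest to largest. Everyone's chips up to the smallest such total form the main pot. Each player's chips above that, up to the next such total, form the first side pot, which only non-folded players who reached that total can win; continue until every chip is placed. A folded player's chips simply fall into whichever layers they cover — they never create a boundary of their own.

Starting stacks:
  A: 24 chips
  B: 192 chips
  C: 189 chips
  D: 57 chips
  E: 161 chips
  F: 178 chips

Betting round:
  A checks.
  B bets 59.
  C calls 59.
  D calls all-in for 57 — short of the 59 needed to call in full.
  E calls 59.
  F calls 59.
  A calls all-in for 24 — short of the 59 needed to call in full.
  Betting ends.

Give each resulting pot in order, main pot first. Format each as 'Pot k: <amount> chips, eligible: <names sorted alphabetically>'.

Pot 1: 144 chips, eligible: A, B, C, D, E, F
Pot 2: 165 chips, eligible: B, C, D, E, F
Pot 3: 8 chips, eligible: B, C, E, F

Derivation:
Contributions: A=24, B=59, C=59, D=57, E=59, F=59
Pot levels (distinct totals of non-folded players): 24, 57, 59
Layer 1-24: 24 each from A, B, C, D, E, F = 24*6 = 144 chips; eligible A, B, C, D, E, F
Layer 25-57: 33 each from B, C, D, E, F = 33*5 = 165 chips; eligible B, C, D, E, F
Layer 58-59: 2 each from B, C, E, F = 2*4 = 8 chips; eligible B, C, E, F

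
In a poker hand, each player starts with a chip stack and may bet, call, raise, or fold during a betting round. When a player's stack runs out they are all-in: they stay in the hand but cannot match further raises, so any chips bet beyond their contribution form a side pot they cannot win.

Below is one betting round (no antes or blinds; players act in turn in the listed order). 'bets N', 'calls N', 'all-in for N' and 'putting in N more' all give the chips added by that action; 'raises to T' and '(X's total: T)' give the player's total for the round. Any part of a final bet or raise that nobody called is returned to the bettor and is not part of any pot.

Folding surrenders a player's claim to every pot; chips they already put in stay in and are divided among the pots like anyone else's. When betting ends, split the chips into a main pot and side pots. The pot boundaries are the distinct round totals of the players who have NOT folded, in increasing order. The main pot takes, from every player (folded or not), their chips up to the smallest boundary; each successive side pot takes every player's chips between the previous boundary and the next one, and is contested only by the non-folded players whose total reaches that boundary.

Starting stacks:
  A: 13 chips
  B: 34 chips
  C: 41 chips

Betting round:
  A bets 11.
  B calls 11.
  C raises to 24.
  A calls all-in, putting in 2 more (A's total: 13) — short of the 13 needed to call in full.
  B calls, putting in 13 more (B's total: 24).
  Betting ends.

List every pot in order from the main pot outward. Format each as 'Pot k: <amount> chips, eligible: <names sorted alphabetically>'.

Contributions: A=13, B=24, C=24
Pot levels (distinct totals of non-folded players): 13, 24
Layer 1-13: 13 each from A, B, C = 13*3 = 39 chips; eligible A, B, C
Layer 14-24: 11 each from B, C = 11*2 = 22 chips; eligible B, C

Pot 1: 39 chips, eligible: A, B, C
Pot 2: 22 chips, eligible: B, C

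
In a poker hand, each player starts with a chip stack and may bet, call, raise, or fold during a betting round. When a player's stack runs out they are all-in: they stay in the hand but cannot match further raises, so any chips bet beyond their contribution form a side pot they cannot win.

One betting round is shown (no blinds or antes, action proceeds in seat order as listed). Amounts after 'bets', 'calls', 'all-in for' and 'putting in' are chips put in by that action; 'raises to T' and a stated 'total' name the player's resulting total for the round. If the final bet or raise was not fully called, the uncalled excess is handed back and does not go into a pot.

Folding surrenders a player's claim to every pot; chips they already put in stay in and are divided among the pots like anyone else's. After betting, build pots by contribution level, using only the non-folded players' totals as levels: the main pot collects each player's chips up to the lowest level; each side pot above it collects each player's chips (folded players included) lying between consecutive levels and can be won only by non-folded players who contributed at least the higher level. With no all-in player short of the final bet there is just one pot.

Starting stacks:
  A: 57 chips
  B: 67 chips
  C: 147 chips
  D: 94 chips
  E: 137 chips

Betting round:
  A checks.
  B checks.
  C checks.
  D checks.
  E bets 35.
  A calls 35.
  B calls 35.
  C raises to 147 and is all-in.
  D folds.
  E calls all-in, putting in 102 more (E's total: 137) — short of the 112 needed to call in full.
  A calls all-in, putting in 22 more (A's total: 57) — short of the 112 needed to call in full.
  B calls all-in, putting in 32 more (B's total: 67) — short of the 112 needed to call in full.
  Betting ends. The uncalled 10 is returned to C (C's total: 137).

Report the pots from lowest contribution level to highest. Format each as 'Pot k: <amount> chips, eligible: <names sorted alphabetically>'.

Contributions (after 10 returned to C): A=57, B=67, C=137, E=137
Folded: D
Pot levels (distinct totals of non-folded players): 57, 67, 137
Layer 1-57: 57 each from A, B, C, E = 57*4 = 228 chips; eligible A, B, C, E
Layer 58-67: 10 each from B, C, E = 10*3 = 30 chips; eligible B, C, E
Layer 68-137: 70 each from C, E = 70*2 = 140 chips; eligible C, E

Pot 1: 228 chips, eligible: A, B, C, E
Pot 2: 30 chips, eligible: B, C, E
Pot 3: 140 chips, eligible: C, E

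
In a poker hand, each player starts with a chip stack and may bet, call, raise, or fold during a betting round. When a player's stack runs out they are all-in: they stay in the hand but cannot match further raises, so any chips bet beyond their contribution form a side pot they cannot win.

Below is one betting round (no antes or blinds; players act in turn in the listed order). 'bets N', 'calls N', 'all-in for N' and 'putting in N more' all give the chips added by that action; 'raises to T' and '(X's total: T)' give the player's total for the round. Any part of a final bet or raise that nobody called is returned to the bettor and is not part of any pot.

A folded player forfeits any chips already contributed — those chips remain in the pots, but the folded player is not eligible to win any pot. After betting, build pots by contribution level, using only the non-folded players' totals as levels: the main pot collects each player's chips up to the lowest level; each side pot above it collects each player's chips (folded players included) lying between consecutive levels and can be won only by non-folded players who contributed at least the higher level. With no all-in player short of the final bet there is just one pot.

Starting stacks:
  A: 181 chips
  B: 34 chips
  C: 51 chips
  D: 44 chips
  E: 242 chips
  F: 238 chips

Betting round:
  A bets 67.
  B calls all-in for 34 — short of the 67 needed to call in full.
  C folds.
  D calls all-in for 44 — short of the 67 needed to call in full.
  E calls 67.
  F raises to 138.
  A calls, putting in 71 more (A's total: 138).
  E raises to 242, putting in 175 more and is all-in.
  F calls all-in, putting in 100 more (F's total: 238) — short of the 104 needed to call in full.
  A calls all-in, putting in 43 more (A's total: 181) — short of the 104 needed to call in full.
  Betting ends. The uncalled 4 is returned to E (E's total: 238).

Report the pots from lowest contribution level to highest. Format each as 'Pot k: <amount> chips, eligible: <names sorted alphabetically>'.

Pot 1: 170 chips, eligible: A, B, D, E, F
Pot 2: 40 chips, eligible: A, D, E, F
Pot 3: 411 chips, eligible: A, E, F
Pot 4: 114 chips, eligible: E, F

Derivation:
Contributions (after 4 returned to E): A=181, B=34, D=44, E=238, F=238
Folded: C
Pot levels (distinct totals of non-folded players): 34, 44, 181, 238
Layer 1-34: 34 each from A, B, D, E, F = 34*5 = 170 chips; eligible A, B, D, E, F
Layer 35-44: 10 each from A, D, E, F = 10*4 = 40 chips; eligible A, D, E, F
Layer 45-181: 137 each from A, E, F = 137*3 = 411 chips; eligible A, E, F
Layer 182-238: 57 each from E, F = 57*2 = 114 chips; eligible E, F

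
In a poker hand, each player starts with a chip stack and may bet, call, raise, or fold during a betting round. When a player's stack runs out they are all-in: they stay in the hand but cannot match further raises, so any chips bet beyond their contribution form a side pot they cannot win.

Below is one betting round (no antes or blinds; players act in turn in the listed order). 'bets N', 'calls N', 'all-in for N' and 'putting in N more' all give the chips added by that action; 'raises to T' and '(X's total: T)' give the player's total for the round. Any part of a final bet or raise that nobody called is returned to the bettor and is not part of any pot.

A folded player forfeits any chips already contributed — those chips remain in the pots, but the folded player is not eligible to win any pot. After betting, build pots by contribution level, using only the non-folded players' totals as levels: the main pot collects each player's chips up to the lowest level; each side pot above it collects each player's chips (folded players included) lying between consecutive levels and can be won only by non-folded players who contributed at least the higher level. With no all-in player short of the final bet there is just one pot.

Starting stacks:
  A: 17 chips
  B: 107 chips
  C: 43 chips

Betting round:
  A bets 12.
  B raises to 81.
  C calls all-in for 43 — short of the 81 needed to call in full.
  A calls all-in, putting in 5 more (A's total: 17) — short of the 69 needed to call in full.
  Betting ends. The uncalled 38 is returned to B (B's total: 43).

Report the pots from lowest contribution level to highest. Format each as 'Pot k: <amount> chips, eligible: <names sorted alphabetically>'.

Pot 1: 51 chips, eligible: A, B, C
Pot 2: 52 chips, eligible: B, C

Derivation:
Contributions (after 38 returned to B): A=17, B=43, C=43
Pot levels (distinct totals of non-folded players): 17, 43
Layer 1-17: 17 each from A, B, C = 17*3 = 51 chips; eligible A, B, C
Layer 18-43: 26 each from B, C = 26*2 = 52 chips; eligible B, C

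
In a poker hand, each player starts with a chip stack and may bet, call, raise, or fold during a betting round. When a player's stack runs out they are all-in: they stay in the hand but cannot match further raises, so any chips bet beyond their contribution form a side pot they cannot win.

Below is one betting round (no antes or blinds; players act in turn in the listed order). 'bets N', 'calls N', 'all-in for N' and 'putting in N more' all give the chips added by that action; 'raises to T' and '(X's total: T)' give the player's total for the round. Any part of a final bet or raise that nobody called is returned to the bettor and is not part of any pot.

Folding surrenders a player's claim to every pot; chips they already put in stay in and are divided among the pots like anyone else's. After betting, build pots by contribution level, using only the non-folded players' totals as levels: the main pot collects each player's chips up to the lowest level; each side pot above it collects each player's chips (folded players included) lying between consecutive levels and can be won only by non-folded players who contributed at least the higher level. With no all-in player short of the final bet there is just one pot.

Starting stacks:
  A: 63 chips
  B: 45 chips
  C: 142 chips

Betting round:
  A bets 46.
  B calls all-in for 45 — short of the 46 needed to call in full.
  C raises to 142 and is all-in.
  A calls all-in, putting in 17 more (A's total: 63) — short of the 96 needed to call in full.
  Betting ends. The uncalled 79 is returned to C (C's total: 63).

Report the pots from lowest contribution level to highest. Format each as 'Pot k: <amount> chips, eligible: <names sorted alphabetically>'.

Contributions (after 79 returned to C): A=63, B=45, C=63
Pot levels (distinct totals of non-folded players): 45, 63
Layer 1-45: 45 each from A, B, C = 45*3 = 135 chips; eligible A, B, C
Layer 46-63: 18 each from A, C = 18*2 = 36 chips; eligible A, C

Pot 1: 135 chips, eligible: A, B, C
Pot 2: 36 chips, eligible: A, C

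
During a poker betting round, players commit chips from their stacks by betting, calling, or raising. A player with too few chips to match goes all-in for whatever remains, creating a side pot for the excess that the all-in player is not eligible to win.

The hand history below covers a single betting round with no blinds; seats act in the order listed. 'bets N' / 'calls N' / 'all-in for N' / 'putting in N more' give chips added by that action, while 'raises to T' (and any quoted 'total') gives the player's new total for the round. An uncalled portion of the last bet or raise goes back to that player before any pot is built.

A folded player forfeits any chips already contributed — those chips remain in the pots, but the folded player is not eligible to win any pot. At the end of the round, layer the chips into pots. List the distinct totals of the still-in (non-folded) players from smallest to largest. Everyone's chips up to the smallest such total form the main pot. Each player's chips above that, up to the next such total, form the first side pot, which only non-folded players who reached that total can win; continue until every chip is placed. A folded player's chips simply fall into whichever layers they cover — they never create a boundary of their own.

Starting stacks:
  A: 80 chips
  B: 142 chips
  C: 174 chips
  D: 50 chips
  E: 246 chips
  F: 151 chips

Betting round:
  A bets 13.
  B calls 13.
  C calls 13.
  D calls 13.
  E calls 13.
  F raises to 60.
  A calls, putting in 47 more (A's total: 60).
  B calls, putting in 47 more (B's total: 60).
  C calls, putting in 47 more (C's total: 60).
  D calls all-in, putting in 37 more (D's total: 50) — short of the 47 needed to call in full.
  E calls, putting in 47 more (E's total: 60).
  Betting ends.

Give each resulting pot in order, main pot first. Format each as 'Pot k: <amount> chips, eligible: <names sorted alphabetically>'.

Pot 1: 300 chips, eligible: A, B, C, D, E, F
Pot 2: 50 chips, eligible: A, B, C, E, F

Derivation:
Contributions: A=60, B=60, C=60, D=50, E=60, F=60
Pot levels (distinct totals of non-folded players): 50, 60
Layer 1-50: 50 each from A, B, C, D, E, F = 50*6 = 300 chips; eligible A, B, C, D, E, F
Layer 51-60: 10 each from A, B, C, E, F = 10*5 = 50 chips; eligible A, B, C, E, F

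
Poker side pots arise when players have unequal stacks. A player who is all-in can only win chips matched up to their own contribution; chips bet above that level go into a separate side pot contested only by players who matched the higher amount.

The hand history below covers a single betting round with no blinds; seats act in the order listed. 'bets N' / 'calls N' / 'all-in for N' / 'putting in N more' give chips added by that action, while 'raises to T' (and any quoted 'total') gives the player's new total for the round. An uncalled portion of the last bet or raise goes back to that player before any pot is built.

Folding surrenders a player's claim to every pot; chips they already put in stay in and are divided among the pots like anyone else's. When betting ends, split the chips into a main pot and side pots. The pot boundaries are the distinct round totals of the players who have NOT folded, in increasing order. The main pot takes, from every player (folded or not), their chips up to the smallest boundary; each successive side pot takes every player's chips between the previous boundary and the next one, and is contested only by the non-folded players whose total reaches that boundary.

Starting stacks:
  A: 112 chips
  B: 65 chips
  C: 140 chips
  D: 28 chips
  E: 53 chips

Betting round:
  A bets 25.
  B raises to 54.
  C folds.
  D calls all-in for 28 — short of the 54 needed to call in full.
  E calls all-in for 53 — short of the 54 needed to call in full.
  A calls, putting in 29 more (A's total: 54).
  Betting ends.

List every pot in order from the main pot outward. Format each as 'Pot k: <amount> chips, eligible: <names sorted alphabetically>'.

Pot 1: 112 chips, eligible: A, B, D, E
Pot 2: 75 chips, eligible: A, B, E
Pot 3: 2 chips, eligible: A, B

Derivation:
Contributions: A=54, B=54, D=28, E=53
Folded: C
Pot levels (distinct totals of non-folded players): 28, 53, 54
Layer 1-28: 28 each from A, B, D, E = 28*4 = 112 chips; eligible A, B, D, E
Layer 29-53: 25 each from A, B, E = 25*3 = 75 chips; eligible A, B, E
Layer 54-54: 1 each from A, B = 1*2 = 2 chips; eligible A, B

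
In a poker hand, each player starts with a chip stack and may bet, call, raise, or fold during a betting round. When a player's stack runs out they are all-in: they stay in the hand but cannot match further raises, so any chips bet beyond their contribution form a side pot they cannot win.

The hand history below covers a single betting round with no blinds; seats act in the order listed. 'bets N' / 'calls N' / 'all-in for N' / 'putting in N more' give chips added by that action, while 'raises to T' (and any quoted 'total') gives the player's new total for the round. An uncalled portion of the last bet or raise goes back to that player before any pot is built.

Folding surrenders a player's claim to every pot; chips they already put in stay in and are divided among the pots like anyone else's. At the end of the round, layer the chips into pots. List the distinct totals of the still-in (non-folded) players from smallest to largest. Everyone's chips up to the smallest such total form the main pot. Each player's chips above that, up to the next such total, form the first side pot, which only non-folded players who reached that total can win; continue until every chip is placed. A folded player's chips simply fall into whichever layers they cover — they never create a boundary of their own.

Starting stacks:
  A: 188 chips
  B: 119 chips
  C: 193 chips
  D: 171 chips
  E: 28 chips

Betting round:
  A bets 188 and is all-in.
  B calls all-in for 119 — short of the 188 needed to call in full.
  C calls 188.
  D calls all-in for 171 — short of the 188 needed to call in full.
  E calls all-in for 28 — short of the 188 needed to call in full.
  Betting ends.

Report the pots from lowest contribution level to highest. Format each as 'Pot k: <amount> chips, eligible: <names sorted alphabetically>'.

Pot 1: 140 chips, eligible: A, B, C, D, E
Pot 2: 364 chips, eligible: A, B, C, D
Pot 3: 156 chips, eligible: A, C, D
Pot 4: 34 chips, eligible: A, C

Derivation:
Contributions: A=188, B=119, C=188, D=171, E=28
Pot levels (distinct totals of non-folded players): 28, 119, 171, 188
Layer 1-28: 28 each from A, B, C, D, E = 28*5 = 140 chips; eligible A, B, C, D, E
Layer 29-119: 91 each from A, B, C, D = 91*4 = 364 chips; eligible A, B, C, D
Layer 120-171: 52 each from A, C, D = 52*3 = 156 chips; eligible A, C, D
Layer 172-188: 17 each from A, C = 17*2 = 34 chips; eligible A, C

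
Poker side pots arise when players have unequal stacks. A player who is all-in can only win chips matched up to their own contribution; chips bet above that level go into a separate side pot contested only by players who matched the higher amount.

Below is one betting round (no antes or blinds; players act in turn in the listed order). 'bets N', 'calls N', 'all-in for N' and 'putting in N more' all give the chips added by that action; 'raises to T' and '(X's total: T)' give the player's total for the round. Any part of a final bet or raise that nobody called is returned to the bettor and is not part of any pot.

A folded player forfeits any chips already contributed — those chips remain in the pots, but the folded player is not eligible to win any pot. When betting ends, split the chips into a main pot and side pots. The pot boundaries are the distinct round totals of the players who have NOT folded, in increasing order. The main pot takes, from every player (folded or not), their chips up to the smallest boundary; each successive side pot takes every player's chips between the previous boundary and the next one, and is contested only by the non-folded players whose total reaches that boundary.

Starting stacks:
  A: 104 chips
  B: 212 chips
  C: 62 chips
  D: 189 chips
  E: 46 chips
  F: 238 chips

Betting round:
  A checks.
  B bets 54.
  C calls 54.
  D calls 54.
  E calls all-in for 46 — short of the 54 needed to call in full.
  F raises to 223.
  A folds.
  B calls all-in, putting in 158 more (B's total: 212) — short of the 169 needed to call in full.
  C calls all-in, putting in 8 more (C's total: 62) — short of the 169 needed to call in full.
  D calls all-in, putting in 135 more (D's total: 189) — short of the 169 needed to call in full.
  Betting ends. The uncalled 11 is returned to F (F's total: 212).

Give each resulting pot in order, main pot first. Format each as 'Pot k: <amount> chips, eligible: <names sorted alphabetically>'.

Pot 1: 230 chips, eligible: B, C, D, E, F
Pot 2: 64 chips, eligible: B, C, D, F
Pot 3: 381 chips, eligible: B, D, F
Pot 4: 46 chips, eligible: B, F

Derivation:
Contributions (after 11 returned to F): B=212, C=62, D=189, E=46, F=212
Folded: A
Pot levels (distinct totals of non-folded players): 46, 62, 189, 212
Layer 1-46: 46 each from B, C, D, E, F = 46*5 = 230 chips; eligible B, C, D, E, F
Layer 47-62: 16 each from B, C, D, F = 16*4 = 64 chips; eligible B, C, D, F
Layer 63-189: 127 each from B, D, F = 127*3 = 381 chips; eligible B, D, F
Layer 190-212: 23 each from B, F = 23*2 = 46 chips; eligible B, F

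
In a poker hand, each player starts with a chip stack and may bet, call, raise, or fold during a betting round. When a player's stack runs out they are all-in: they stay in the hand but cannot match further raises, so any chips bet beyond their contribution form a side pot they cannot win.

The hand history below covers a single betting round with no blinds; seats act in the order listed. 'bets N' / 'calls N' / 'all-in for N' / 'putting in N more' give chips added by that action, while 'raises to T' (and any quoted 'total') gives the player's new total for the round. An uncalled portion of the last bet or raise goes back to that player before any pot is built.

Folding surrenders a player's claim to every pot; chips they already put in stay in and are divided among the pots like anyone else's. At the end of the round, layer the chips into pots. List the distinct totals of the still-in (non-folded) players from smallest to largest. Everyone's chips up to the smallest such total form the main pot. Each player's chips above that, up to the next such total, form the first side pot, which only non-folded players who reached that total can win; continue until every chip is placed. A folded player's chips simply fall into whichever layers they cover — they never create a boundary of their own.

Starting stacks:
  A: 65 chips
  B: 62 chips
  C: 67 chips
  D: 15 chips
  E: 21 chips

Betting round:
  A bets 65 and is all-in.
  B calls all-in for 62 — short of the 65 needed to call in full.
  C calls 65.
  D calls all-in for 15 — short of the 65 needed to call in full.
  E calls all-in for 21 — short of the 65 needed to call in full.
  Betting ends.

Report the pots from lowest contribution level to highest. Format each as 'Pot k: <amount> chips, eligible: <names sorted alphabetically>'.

Pot 1: 75 chips, eligible: A, B, C, D, E
Pot 2: 24 chips, eligible: A, B, C, E
Pot 3: 123 chips, eligible: A, B, C
Pot 4: 6 chips, eligible: A, C

Derivation:
Contributions: A=65, B=62, C=65, D=15, E=21
Pot levels (distinct totals of non-folded players): 15, 21, 62, 65
Layer 1-15: 15 each from A, B, C, D, E = 15*5 = 75 chips; eligible A, B, C, D, E
Layer 16-21: 6 each from A, B, C, E = 6*4 = 24 chips; eligible A, B, C, E
Layer 22-62: 41 each from A, B, C = 41*3 = 123 chips; eligible A, B, C
Layer 63-65: 3 each from A, C = 3*2 = 6 chips; eligible A, C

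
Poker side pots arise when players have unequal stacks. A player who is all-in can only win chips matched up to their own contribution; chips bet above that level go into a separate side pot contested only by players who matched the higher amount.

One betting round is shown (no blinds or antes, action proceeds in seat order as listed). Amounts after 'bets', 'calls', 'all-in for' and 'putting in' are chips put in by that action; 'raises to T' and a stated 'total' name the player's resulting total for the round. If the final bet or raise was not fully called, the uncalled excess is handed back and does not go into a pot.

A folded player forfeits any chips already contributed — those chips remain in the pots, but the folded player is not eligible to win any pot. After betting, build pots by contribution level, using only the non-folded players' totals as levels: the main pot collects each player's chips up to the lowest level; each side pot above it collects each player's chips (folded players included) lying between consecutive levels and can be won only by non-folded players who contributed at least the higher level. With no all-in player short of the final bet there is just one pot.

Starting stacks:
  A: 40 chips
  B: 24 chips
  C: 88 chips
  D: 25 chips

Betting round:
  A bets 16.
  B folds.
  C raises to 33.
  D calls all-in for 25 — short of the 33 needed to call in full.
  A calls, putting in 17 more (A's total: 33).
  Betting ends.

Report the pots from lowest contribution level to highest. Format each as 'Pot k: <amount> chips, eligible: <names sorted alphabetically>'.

Contributions: A=33, C=33, D=25
Folded: B
Pot levels (distinct totals of non-folded players): 25, 33
Layer 1-25: 25 each from A, C, D = 25*3 = 75 chips; eligible A, C, D
Layer 26-33: 8 each from A, C = 8*2 = 16 chips; eligible A, C

Pot 1: 75 chips, eligible: A, C, D
Pot 2: 16 chips, eligible: A, C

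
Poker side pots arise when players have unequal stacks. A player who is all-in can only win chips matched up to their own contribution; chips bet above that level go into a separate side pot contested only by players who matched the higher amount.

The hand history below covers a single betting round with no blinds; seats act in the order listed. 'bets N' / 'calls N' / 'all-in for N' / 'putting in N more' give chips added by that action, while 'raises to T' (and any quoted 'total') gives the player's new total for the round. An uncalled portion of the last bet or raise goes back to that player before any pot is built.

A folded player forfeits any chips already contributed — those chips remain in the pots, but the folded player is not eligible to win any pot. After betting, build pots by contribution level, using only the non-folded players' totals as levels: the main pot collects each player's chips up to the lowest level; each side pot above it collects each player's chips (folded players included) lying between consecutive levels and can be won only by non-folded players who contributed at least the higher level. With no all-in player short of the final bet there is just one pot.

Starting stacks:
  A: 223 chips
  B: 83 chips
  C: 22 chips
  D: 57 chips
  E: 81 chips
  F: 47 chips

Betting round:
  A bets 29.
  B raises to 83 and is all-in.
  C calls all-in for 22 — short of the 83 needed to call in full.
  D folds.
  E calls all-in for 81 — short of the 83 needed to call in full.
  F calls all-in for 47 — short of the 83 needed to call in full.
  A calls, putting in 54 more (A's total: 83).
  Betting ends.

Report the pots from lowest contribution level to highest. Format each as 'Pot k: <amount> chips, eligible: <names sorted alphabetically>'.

Pot 1: 110 chips, eligible: A, B, C, E, F
Pot 2: 100 chips, eligible: A, B, E, F
Pot 3: 102 chips, eligible: A, B, E
Pot 4: 4 chips, eligible: A, B

Derivation:
Contributions: A=83, B=83, C=22, E=81, F=47
Folded: D
Pot levels (distinct totals of non-folded players): 22, 47, 81, 83
Layer 1-22: 22 each from A, B, C, E, F = 22*5 = 110 chips; eligible A, B, C, E, F
Layer 23-47: 25 each from A, B, E, F = 25*4 = 100 chips; eligible A, B, E, F
Layer 48-81: 34 each from A, B, E = 34*3 = 102 chips; eligible A, B, E
Layer 82-83: 2 each from A, B = 2*2 = 4 chips; eligible A, B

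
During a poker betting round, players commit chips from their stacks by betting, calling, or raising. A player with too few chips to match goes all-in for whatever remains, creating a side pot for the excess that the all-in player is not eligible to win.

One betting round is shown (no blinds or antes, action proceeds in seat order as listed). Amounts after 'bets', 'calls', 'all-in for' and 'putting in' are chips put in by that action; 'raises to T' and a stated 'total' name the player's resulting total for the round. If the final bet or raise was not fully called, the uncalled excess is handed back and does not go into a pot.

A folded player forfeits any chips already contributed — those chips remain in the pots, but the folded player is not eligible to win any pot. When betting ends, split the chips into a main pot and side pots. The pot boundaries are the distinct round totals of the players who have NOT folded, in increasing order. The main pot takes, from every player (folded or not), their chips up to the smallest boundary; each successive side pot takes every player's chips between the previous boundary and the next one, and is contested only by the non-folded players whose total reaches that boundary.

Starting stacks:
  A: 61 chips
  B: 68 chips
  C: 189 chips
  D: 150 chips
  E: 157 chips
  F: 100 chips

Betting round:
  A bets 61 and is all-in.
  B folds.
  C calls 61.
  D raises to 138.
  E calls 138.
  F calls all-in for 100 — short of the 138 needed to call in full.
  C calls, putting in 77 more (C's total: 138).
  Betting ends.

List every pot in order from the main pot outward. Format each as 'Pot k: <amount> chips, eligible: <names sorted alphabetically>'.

Pot 1: 305 chips, eligible: A, C, D, E, F
Pot 2: 156 chips, eligible: C, D, E, F
Pot 3: 114 chips, eligible: C, D, E

Derivation:
Contributions: A=61, C=138, D=138, E=138, F=100
Folded: B
Pot levels (distinct totals of non-folded players): 61, 100, 138
Layer 1-61: 61 each from A, C, D, E, F = 61*5 = 305 chips; eligible A, C, D, E, F
Layer 62-100: 39 each from C, D, E, F = 39*4 = 156 chips; eligible C, D, E, F
Layer 101-138: 38 each from C, D, E = 38*3 = 114 chips; eligible C, D, E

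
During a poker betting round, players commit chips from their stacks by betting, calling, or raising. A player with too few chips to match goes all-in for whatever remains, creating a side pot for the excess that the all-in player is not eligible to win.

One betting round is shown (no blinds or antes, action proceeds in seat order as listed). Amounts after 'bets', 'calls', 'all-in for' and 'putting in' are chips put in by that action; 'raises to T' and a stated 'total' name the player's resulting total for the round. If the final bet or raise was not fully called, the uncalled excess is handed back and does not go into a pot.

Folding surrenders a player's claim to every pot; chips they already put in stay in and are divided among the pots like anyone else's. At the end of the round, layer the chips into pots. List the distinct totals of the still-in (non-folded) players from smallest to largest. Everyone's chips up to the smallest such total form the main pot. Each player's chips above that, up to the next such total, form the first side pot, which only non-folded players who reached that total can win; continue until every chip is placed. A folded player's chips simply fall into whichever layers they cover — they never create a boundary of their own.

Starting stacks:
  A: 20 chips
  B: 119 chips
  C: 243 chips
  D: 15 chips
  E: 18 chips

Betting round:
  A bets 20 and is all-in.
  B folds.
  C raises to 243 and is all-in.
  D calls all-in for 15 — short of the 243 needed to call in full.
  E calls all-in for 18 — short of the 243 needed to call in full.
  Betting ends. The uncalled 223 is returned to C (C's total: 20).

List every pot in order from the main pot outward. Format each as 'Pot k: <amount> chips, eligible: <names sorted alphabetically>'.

Pot 1: 60 chips, eligible: A, C, D, E
Pot 2: 9 chips, eligible: A, C, E
Pot 3: 4 chips, eligible: A, C

Derivation:
Contributions (after 223 returned to C): A=20, C=20, D=15, E=18
Folded: B
Pot levels (distinct totals of non-folded players): 15, 18, 20
Layer 1-15: 15 each from A, C, D, E = 15*4 = 60 chips; eligible A, C, D, E
Layer 16-18: 3 each from A, C, E = 3*3 = 9 chips; eligible A, C, E
Layer 19-20: 2 each from A, C = 2*2 = 4 chips; eligible A, C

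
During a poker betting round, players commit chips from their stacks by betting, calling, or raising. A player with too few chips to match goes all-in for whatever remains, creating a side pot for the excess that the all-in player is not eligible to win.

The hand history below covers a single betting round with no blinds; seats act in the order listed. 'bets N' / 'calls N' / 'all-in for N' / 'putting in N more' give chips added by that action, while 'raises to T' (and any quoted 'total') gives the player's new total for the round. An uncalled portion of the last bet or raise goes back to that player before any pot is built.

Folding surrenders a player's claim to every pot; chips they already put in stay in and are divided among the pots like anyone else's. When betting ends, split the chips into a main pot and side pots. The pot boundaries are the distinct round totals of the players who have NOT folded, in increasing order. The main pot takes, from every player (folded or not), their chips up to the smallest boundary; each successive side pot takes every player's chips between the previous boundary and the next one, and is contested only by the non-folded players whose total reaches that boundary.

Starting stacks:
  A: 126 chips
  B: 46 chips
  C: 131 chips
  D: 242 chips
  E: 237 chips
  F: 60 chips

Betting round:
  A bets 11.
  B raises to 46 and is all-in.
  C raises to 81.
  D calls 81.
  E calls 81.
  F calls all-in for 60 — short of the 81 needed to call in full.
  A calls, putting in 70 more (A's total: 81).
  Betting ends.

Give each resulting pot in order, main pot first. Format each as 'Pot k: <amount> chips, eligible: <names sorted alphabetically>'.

Contributions: A=81, B=46, C=81, D=81, E=81, F=60
Pot levels (distinct totals of non-folded players): 46, 60, 81
Layer 1-46: 46 each from A, B, C, D, E, F = 46*6 = 276 chips; eligible A, B, C, D, E, F
Layer 47-60: 14 each from A, C, D, E, F = 14*5 = 70 chips; eligible A, C, D, E, F
Layer 61-81: 21 each from A, C, D, E = 21*4 = 84 chips; eligible A, C, D, E

Pot 1: 276 chips, eligible: A, B, C, D, E, F
Pot 2: 70 chips, eligible: A, C, D, E, F
Pot 3: 84 chips, eligible: A, C, D, E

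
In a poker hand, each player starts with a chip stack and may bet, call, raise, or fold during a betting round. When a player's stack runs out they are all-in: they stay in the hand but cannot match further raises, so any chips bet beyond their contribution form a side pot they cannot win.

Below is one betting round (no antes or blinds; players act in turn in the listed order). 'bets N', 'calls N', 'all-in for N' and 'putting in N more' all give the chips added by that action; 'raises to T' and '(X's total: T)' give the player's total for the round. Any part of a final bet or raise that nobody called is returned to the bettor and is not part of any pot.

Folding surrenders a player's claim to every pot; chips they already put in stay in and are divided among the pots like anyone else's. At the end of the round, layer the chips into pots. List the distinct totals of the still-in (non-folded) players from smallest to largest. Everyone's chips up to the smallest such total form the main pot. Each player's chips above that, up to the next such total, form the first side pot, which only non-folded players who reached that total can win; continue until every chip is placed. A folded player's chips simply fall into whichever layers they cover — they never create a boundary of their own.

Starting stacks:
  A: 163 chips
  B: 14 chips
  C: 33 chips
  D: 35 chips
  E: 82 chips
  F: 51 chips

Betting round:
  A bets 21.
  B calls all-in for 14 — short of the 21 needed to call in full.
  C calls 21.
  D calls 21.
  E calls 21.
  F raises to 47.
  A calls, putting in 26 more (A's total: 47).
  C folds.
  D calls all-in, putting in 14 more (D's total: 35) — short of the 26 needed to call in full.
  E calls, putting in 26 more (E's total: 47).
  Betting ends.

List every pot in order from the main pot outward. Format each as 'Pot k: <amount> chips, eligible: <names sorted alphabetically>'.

Contributions: A=47, B=14, C=21, D=35, E=47, F=47
Folded: C
Pot levels (distinct totals of non-folded players): 14, 35, 47
Layer 1-14: 14 each from A, B, C, D, E, F = 14*6 = 84 chips; eligible A, B, D, E, F
Layer 15-35: A 21 + C 7 + D 21 + E 21 + F 21 = 91 chips; eligible A, D, E, F
Layer 36-47: 12 each from A, E, F = 12*3 = 36 chips; eligible A, E, F

Pot 1: 84 chips, eligible: A, B, D, E, F
Pot 2: 91 chips, eligible: A, D, E, F
Pot 3: 36 chips, eligible: A, E, F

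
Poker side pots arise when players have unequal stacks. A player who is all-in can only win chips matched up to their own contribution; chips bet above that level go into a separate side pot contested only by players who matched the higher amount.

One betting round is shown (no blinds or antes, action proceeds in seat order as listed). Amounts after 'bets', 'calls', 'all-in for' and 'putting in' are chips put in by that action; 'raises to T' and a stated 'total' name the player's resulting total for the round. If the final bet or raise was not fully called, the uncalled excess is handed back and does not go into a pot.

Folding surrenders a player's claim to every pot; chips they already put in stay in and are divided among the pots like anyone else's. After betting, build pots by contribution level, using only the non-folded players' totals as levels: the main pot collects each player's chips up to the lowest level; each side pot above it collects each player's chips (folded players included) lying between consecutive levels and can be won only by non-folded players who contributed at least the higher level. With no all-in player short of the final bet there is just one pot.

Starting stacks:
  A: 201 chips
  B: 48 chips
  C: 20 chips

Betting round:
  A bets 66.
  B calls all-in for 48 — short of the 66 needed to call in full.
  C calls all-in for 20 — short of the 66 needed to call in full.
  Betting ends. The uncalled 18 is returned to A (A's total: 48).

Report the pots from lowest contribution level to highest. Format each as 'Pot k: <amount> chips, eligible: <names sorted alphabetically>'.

Pot 1: 60 chips, eligible: A, B, C
Pot 2: 56 chips, eligible: A, B

Derivation:
Contributions (after 18 returned to A): A=48, B=48, C=20
Pot levels (distinct totals of non-folded players): 20, 48
Layer 1-20: 20 each from A, B, C = 20*3 = 60 chips; eligible A, B, C
Layer 21-48: 28 each from A, B = 28*2 = 56 chips; eligible A, B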